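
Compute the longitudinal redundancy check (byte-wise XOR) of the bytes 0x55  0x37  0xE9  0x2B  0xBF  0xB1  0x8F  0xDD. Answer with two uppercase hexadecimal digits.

FC

XOR the bytes together:
  start with 0x55
  0x55 ⊕ 0x37 = 0x62
  0x62 ⊕ 0xE9 = 0x8B
  0x8B ⊕ 0x2B = 0xA0
  0xA0 ⊕ 0xBF = 0x1F
  0x1F ⊕ 0xB1 = 0xAE
  0xAE ⊕ 0x8F = 0x21
  0x21 ⊕ 0xDD = 0xFC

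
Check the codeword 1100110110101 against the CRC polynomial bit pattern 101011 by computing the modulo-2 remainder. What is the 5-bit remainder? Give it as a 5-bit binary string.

00000

Modulo-2 division of 1100110110101 by 101011:
  pos 0: 110011 XOR 101011 = 011000
  pos 1: 110000 XOR 101011 = 011011
  pos 2: 110111 XOR 101011 = 011100
  pos 3: 111001 XOR 101011 = 010010
  pos 4: 100100 XOR 101011 = 001111
  pos 6: 111110 XOR 101011 = 010101
  pos 7: 101011 XOR 101011 = 000000
Remainder = 00000 (zero — the frame passes the CRC check).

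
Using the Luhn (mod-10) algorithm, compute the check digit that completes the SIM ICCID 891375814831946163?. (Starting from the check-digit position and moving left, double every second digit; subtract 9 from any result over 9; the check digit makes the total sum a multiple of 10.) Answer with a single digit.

Partial digits right→left: 3 6 1 6 4 9 1 3 8 4 1 8 5 7 3 1 9 8
Double every second digit counting from the check-digit position (so the 1st, 3rd, 5th, ... of the partial from the right).
  doubled (with −9 where >9): 6 2 8 2 7 2 1 6 9 → sum 43
  kept as-is: 6 6 9 3 4 8 7 1 8 → sum 52
Total = 43 + 52 = 95.
Check digit = (10 − (95 mod 10)) mod 10 = 5.

5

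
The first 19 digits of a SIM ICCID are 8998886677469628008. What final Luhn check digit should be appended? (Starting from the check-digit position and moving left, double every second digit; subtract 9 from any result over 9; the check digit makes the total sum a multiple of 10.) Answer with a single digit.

3

Partial digits right→left: 8 0 0 8 2 6 9 6 4 7 7 6 6 8 8 8 9 9 8
Double every second digit counting from the check-digit position (so the 1st, 3rd, 5th, ... of the partial from the right).
  doubled (with −9 where >9): 7 0 4 9 8 5 3 7 9 7 → sum 59
  kept as-is: 0 8 6 6 7 6 8 8 9 → sum 58
Total = 59 + 58 = 117.
Check digit = (10 − (117 mod 10)) mod 10 = 3.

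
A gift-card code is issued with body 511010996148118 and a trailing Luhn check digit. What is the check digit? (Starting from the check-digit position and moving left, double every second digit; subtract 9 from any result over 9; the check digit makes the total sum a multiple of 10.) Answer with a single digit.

6

Partial digits right→left: 8 1 1 8 4 1 6 9 9 0 1 0 1 1 5
Double every second digit counting from the check-digit position (so the 1st, 3rd, 5th, ... of the partial from the right).
  doubled (with −9 where >9): 7 2 8 3 9 2 2 1 → sum 34
  kept as-is: 1 8 1 9 0 0 1 → sum 20
Total = 34 + 20 = 54.
Check digit = (10 − (54 mod 10)) mod 10 = 6.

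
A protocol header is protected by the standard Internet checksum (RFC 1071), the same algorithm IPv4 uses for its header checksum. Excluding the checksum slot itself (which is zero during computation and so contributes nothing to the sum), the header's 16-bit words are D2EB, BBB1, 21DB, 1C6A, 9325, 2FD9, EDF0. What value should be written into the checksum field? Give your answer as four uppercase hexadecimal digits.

One's-complement addition (fold any carry out of bit 15 back into bit 0):
  0xD2EB + 0xBBB1 = 0x18E9C → wrap carry → 0x8E9D
  0x8E9D + 0x21DB = 0x0B078
  0xB078 + 0x1C6A = 0x0CCE2
  0xCCE2 + 0x9325 = 0x16007 → wrap carry → 0x6008
  0x6008 + 0x2FD9 = 0x08FE1
  0x8FE1 + 0xEDF0 = 0x17DD1 → wrap carry → 0x7DD2
One's-complement sum = 0x7DD2.
Checksum = ~0x7DD2 & 0xFFFF = 0x822D.

822D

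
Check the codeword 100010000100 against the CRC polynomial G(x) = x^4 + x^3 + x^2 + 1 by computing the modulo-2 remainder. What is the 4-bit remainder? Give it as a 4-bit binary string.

Modulo-2 division of 100010000100 by 11101:
  pos 0: 10001 XOR 11101 = 01100
  pos 1: 11000 XOR 11101 = 00101
  pos 3: 10100 XOR 11101 = 01001
  pos 4: 10010 XOR 11101 = 01111
  pos 5: 11111 XOR 11101 = 00010
Remainder = 1000 (nonzero — an error is detected).

1000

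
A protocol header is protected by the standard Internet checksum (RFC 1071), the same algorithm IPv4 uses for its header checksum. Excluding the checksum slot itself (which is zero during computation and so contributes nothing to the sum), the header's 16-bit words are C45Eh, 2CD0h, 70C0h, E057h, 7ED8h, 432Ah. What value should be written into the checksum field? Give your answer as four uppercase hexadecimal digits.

One's-complement addition (fold any carry out of bit 15 back into bit 0):
  0xC45E + 0x2CD0 = 0x0F12E
  0xF12E + 0x70C0 = 0x161EE → wrap carry → 0x61EF
  0x61EF + 0xE057 = 0x14246 → wrap carry → 0x4247
  0x4247 + 0x7ED8 = 0x0C11F
  0xC11F + 0x432A = 0x10449 → wrap carry → 0x044A
One's-complement sum = 0x044A.
Checksum = ~0x044A & 0xFFFF = 0xFBB5.

FBB5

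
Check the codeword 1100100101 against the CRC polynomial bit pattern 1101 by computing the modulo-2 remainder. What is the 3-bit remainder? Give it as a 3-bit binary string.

Modulo-2 division of 1100100101 by 1101:
  pos 0: 1100 XOR 1101 = 0001
  pos 3: 1100 XOR 1101 = 0001
  pos 6: 1101 XOR 1101 = 0000
Remainder = 000 (zero — the frame passes the CRC check).

000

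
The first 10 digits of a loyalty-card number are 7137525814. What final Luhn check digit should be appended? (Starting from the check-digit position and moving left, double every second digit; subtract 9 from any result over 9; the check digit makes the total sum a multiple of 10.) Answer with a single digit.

3

Partial digits right→left: 4 1 8 5 2 5 7 3 1 7
Double every second digit counting from the check-digit position (so the 1st, 3rd, 5th, ... of the partial from the right).
  doubled (with −9 where >9): 8 7 4 5 2 → sum 26
  kept as-is: 1 5 5 3 7 → sum 21
Total = 26 + 21 = 47.
Check digit = (10 − (47 mod 10)) mod 10 = 3.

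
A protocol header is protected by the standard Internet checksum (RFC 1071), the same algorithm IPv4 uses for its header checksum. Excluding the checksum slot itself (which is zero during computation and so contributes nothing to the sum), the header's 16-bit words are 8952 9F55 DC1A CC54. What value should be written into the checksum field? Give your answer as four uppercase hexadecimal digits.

2EE8

One's-complement addition (fold any carry out of bit 15 back into bit 0):
  0x8952 + 0x9F55 = 0x128A7 → wrap carry → 0x28A8
  0x28A8 + 0xDC1A = 0x104C2 → wrap carry → 0x04C3
  0x04C3 + 0xCC54 = 0x0D117
One's-complement sum = 0xD117.
Checksum = ~0xD117 & 0xFFFF = 0x2EE8.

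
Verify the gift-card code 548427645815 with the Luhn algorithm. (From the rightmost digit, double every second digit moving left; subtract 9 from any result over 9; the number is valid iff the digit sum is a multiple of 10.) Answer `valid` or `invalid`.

From the right, keep odd positions and double even positions (subtract 9 from any doubled value over 9):
  doubled (positions 2,4,...): 2 1 3 4 7 1 → sum 18
  kept (positions 1,3,...): 5 8 4 7 4 4 → sum 32
Total = 50.
50 mod 10 = 0, so the number is valid.

valid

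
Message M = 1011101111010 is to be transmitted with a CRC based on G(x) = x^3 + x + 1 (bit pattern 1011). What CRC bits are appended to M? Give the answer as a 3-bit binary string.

Append 3 zeros: 1011101111010000. Divide by 1011 (XOR where the leading bit is 1):
  pos 0: 1011 XOR 1011 = 0000
  pos 4: 1011 XOR 1011 = 0000
  pos 8: 1101 XOR 1011 = 0110
  pos 9: 1100 XOR 1011 = 0111
  pos 10: 1110 XOR 1011 = 0101
  pos 11: 1010 XOR 1011 = 0001
Remainder (last 3 bits) = 010. This is the CRC / FCS.

010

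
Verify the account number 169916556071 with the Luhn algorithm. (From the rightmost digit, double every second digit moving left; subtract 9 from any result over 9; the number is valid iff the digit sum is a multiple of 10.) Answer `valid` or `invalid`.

invalid

From the right, keep odd positions and double even positions (subtract 9 from any doubled value over 9):
  doubled (positions 2,4,...): 5 3 1 2 9 2 → sum 22
  kept (positions 1,3,...): 1 0 5 6 9 6 → sum 27
Total = 49.
49 mod 10 = 9, so the number is invalid.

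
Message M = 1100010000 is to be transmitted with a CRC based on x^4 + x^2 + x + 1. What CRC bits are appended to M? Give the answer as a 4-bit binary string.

0111

Append 4 zeros: 11000100000000. Divide by 10111 (XOR where the leading bit is 1):
  pos 0: 11000 XOR 10111 = 01111
  pos 1: 11111 XOR 10111 = 01000
  pos 2: 10000 XOR 10111 = 00111
  pos 4: 11100 XOR 10111 = 01011
  pos 5: 10110 XOR 10111 = 00001
  pos 9: 10000 XOR 10111 = 00111
Remainder (last 4 bits) = 0111. This is the CRC / FCS.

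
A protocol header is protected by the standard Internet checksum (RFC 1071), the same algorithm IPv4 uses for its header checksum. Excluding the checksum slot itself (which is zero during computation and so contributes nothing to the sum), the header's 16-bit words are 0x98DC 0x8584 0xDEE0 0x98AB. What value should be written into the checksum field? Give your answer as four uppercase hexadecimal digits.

One's-complement addition (fold any carry out of bit 15 back into bit 0):
  0x98DC + 0x8584 = 0x11E60 → wrap carry → 0x1E61
  0x1E61 + 0xDEE0 = 0x0FD41
  0xFD41 + 0x98AB = 0x195EC → wrap carry → 0x95ED
One's-complement sum = 0x95ED.
Checksum = ~0x95ED & 0xFFFF = 0x6A12.

6A12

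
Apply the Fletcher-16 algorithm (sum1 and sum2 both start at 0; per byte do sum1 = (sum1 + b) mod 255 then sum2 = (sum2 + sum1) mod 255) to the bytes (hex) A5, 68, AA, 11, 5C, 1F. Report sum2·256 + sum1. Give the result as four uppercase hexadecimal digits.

A145

Running sums (mod 255):
  after byte 0 (A5): sum1=165, sum2=165
  after byte 1 (68): sum1=14, sum2=179
  after byte 2 (AA): sum1=184, sum2=108
  after byte 3 (11): sum1=201, sum2=54
  after byte 4 (5C): sum1=38, sum2=92
  after byte 5 (1F): sum1=69, sum2=161
Checksum = sum2·256 + sum1 = 161·256 + 69 = 41285 = 0xA145.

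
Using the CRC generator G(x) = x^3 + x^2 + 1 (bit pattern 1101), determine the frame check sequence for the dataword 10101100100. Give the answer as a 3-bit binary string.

Append 3 zeros: 10101100100000. Divide by 1101 (XOR where the leading bit is 1):
  pos 0: 1010 XOR 1101 = 0111
  pos 1: 1111 XOR 1101 = 0010
  pos 3: 1010 XOR 1101 = 0111
  pos 4: 1110 XOR 1101 = 0011
  pos 6: 1110 XOR 1101 = 0011
  pos 8: 1100 XOR 1101 = 0001
Remainder (last 3 bits) = 100. This is the CRC / FCS.

100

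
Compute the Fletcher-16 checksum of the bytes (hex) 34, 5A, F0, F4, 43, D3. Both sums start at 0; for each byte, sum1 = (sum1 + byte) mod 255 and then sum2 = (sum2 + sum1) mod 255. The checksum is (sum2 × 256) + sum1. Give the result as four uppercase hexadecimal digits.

Running sums (mod 255):
  after byte 0 (34): sum1=52, sum2=52
  after byte 1 (5A): sum1=142, sum2=194
  after byte 2 (F0): sum1=127, sum2=66
  after byte 3 (F4): sum1=116, sum2=182
  after byte 4 (43): sum1=183, sum2=110
  after byte 5 (D3): sum1=139, sum2=249
Checksum = sum2·256 + sum1 = 249·256 + 139 = 63883 = 0xF98B.

F98B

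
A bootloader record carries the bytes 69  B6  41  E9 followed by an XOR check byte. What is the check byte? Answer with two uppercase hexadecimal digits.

XOR the bytes together:
  start with 0x69
  0x69 ⊕ 0xB6 = 0xDF
  0xDF ⊕ 0x41 = 0x9E
  0x9E ⊕ 0xE9 = 0x77

77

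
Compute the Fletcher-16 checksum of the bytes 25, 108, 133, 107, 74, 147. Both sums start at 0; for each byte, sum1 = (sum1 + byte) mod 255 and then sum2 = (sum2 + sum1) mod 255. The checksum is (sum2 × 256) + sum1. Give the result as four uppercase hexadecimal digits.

3554

Running sums (mod 255):
  after byte 0 (25): sum1=25, sum2=25
  after byte 1 (108): sum1=133, sum2=158
  after byte 2 (133): sum1=11, sum2=169
  after byte 3 (107): sum1=118, sum2=32
  after byte 4 (74): sum1=192, sum2=224
  after byte 5 (147): sum1=84, sum2=53
Checksum = sum2·256 + sum1 = 53·256 + 84 = 13652 = 0x3554.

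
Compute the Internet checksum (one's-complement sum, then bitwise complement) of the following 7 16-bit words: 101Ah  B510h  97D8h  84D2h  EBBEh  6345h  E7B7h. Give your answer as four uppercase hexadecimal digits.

One's-complement addition (fold any carry out of bit 15 back into bit 0):
  0x101A + 0xB510 = 0x0C52A
  0xC52A + 0x97D8 = 0x15D02 → wrap carry → 0x5D03
  0x5D03 + 0x84D2 = 0x0E1D5
  0xE1D5 + 0xEBBE = 0x1CD93 → wrap carry → 0xCD94
  0xCD94 + 0x6345 = 0x130D9 → wrap carry → 0x30DA
  0x30DA + 0xE7B7 = 0x11891 → wrap carry → 0x1892
One's-complement sum = 0x1892.
Checksum = ~0x1892 & 0xFFFF = 0xE76D.

E76D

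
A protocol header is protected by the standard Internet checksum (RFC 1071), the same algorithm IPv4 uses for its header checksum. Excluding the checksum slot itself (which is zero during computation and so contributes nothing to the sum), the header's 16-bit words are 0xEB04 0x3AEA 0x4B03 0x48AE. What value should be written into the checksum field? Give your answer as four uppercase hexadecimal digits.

One's-complement addition (fold any carry out of bit 15 back into bit 0):
  0xEB04 + 0x3AEA = 0x125EE → wrap carry → 0x25EF
  0x25EF + 0x4B03 = 0x070F2
  0x70F2 + 0x48AE = 0x0B9A0
One's-complement sum = 0xB9A0.
Checksum = ~0xB9A0 & 0xFFFF = 0x465F.

465F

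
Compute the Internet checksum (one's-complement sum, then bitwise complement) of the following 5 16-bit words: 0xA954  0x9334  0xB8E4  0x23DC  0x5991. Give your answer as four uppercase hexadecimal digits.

One's-complement addition (fold any carry out of bit 15 back into bit 0):
  0xA954 + 0x9334 = 0x13C88 → wrap carry → 0x3C89
  0x3C89 + 0xB8E4 = 0x0F56D
  0xF56D + 0x23DC = 0x11949 → wrap carry → 0x194A
  0x194A + 0x5991 = 0x072DB
One's-complement sum = 0x72DB.
Checksum = ~0x72DB & 0xFFFF = 0x8D24.

8D24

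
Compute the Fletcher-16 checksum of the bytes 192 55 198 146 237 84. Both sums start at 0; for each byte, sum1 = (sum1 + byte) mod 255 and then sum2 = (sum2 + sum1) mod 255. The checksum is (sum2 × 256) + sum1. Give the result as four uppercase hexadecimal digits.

9B93

Running sums (mod 255):
  after byte 0 (192): sum1=192, sum2=192
  after byte 1 (55): sum1=247, sum2=184
  after byte 2 (198): sum1=190, sum2=119
  after byte 3 (146): sum1=81, sum2=200
  after byte 4 (237): sum1=63, sum2=8
  after byte 5 (84): sum1=147, sum2=155
Checksum = sum2·256 + sum1 = 155·256 + 147 = 39827 = 0x9B93.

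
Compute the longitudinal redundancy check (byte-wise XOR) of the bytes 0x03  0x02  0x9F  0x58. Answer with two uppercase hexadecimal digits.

C6

XOR the bytes together:
  start with 0x03
  0x03 ⊕ 0x02 = 0x01
  0x01 ⊕ 0x9F = 0x9E
  0x9E ⊕ 0x58 = 0xC6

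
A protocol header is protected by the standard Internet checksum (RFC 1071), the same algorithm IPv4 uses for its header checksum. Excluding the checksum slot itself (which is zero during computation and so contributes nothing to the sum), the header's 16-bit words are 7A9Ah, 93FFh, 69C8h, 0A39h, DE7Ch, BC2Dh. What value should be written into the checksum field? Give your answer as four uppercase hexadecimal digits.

One's-complement addition (fold any carry out of bit 15 back into bit 0):
  0x7A9A + 0x93FF = 0x10E99 → wrap carry → 0x0E9A
  0x0E9A + 0x69C8 = 0x07862
  0x7862 + 0x0A39 = 0x0829B
  0x829B + 0xDE7C = 0x16117 → wrap carry → 0x6118
  0x6118 + 0xBC2D = 0x11D45 → wrap carry → 0x1D46
One's-complement sum = 0x1D46.
Checksum = ~0x1D46 & 0xFFFF = 0xE2B9.

E2B9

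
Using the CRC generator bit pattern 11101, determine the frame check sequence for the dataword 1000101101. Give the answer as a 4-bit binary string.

Append 4 zeros: 10001011010000. Divide by 11101 (XOR where the leading bit is 1):
  pos 0: 10001 XOR 11101 = 01100
  pos 1: 11000 XOR 11101 = 00101
  pos 3: 10111 XOR 11101 = 01010
  pos 4: 10100 XOR 11101 = 01001
  pos 5: 10011 XOR 11101 = 01110
  pos 6: 11100 XOR 11101 = 00001
Remainder (last 4 bits) = 1000. This is the CRC / FCS.

1000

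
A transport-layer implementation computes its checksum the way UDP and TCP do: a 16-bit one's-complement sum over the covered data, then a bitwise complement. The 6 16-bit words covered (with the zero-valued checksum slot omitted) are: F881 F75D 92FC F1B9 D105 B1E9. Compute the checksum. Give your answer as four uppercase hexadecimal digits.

087A

One's-complement addition (fold any carry out of bit 15 back into bit 0):
  0xF881 + 0xF75D = 0x1EFDE → wrap carry → 0xEFDF
  0xEFDF + 0x92FC = 0x182DB → wrap carry → 0x82DC
  0x82DC + 0xF1B9 = 0x17495 → wrap carry → 0x7496
  0x7496 + 0xD105 = 0x1459B → wrap carry → 0x459C
  0x459C + 0xB1E9 = 0x0F785
One's-complement sum = 0xF785.
Checksum = ~0xF785 & 0xFFFF = 0x087A.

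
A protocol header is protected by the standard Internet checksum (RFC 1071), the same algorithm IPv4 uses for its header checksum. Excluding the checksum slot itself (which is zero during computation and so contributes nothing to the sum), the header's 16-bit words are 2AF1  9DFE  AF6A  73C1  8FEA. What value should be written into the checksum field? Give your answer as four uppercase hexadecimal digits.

One's-complement addition (fold any carry out of bit 15 back into bit 0):
  0x2AF1 + 0x9DFE = 0x0C8EF
  0xC8EF + 0xAF6A = 0x17859 → wrap carry → 0x785A
  0x785A + 0x73C1 = 0x0EC1B
  0xEC1B + 0x8FEA = 0x17C05 → wrap carry → 0x7C06
One's-complement sum = 0x7C06.
Checksum = ~0x7C06 & 0xFFFF = 0x83F9.

83F9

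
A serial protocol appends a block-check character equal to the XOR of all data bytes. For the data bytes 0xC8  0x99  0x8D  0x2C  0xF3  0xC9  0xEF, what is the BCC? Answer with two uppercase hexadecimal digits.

XOR the bytes together:
  start with 0xC8
  0xC8 ⊕ 0x99 = 0x51
  0x51 ⊕ 0x8D = 0xDC
  0xDC ⊕ 0x2C = 0xF0
  0xF0 ⊕ 0xF3 = 0x03
  0x03 ⊕ 0xC9 = 0xCA
  0xCA ⊕ 0xEF = 0x25

25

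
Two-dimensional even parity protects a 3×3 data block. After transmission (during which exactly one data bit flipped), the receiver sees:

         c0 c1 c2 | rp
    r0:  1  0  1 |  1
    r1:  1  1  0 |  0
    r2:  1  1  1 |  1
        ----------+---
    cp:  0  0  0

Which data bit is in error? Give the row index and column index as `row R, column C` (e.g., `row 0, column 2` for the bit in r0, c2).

row 0, column 0

Recompute each row's even parity and compare to rp:
  r0: data parity 0, sent rp 1 → mismatch
  r1: data parity 0, sent rp 0 → ok
  r2: data parity 1, sent rp 1 → ok
Recompute each column's even parity and compare to cp:
  c0: data parity 1, sent cp 0 → mismatch
  c1: data parity 0, sent cp 0 → ok
  c2: data parity 0, sent cp 0 → ok
Exactly one row (r0) and one column (c0) fail → the flipped bit is at their intersection.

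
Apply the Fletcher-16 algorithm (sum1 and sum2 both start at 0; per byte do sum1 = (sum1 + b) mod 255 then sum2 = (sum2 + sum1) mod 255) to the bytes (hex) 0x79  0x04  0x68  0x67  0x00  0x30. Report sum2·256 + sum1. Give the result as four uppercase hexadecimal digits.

Running sums (mod 255):
  after byte 0 (0x79): sum1=121, sum2=121
  after byte 1 (0x04): sum1=125, sum2=246
  after byte 2 (0x68): sum1=229, sum2=220
  after byte 3 (0x67): sum1=77, sum2=42
  after byte 4 (0x00): sum1=77, sum2=119
  after byte 5 (0x30): sum1=125, sum2=244
Checksum = sum2·256 + sum1 = 244·256 + 125 = 62589 = 0xF47D.

F47D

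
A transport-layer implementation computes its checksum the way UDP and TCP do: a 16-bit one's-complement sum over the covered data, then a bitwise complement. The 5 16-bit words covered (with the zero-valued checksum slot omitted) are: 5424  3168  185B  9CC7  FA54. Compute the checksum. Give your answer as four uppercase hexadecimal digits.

CAFB

One's-complement addition (fold any carry out of bit 15 back into bit 0):
  0x5424 + 0x3168 = 0x0858C
  0x858C + 0x185B = 0x09DE7
  0x9DE7 + 0x9CC7 = 0x13AAE → wrap carry → 0x3AAF
  0x3AAF + 0xFA54 = 0x13503 → wrap carry → 0x3504
One's-complement sum = 0x3504.
Checksum = ~0x3504 & 0xFFFF = 0xCAFB.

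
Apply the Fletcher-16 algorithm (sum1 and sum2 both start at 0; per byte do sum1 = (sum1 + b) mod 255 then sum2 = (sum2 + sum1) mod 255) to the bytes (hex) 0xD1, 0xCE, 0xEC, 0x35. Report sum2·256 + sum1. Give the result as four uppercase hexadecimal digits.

C2C2

Running sums (mod 255):
  after byte 0 (0xD1): sum1=209, sum2=209
  after byte 1 (0xCE): sum1=160, sum2=114
  after byte 2 (0xEC): sum1=141, sum2=0
  after byte 3 (0x35): sum1=194, sum2=194
Checksum = sum2·256 + sum1 = 194·256 + 194 = 49858 = 0xC2C2.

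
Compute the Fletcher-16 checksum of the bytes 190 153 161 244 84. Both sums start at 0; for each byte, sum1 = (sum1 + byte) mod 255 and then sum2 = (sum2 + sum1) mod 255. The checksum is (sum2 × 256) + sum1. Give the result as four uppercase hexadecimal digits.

4343

Running sums (mod 255):
  after byte 0 (190): sum1=190, sum2=190
  after byte 1 (153): sum1=88, sum2=23
  after byte 2 (161): sum1=249, sum2=17
  after byte 3 (244): sum1=238, sum2=0
  after byte 4 (84): sum1=67, sum2=67
Checksum = sum2·256 + sum1 = 67·256 + 67 = 17219 = 0x4343.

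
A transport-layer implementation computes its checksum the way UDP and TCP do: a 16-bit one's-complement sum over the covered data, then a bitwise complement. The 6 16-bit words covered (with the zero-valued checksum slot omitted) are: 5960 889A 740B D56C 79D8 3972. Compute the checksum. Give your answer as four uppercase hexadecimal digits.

One's-complement addition (fold any carry out of bit 15 back into bit 0):
  0x5960 + 0x889A = 0x0E1FA
  0xE1FA + 0x740B = 0x15605 → wrap carry → 0x5606
  0x5606 + 0xD56C = 0x12B72 → wrap carry → 0x2B73
  0x2B73 + 0x79D8 = 0x0A54B
  0xA54B + 0x3972 = 0x0DEBD
One's-complement sum = 0xDEBD.
Checksum = ~0xDEBD & 0xFFFF = 0x2142.

2142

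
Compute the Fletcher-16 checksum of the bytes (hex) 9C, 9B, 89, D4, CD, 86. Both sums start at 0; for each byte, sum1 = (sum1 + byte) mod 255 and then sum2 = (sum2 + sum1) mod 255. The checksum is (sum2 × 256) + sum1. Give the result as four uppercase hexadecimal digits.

7CEA

Running sums (mod 255):
  after byte 0 (9C): sum1=156, sum2=156
  after byte 1 (9B): sum1=56, sum2=212
  after byte 2 (89): sum1=193, sum2=150
  after byte 3 (D4): sum1=150, sum2=45
  after byte 4 (CD): sum1=100, sum2=145
  after byte 5 (86): sum1=234, sum2=124
Checksum = sum2·256 + sum1 = 124·256 + 234 = 31978 = 0x7CEA.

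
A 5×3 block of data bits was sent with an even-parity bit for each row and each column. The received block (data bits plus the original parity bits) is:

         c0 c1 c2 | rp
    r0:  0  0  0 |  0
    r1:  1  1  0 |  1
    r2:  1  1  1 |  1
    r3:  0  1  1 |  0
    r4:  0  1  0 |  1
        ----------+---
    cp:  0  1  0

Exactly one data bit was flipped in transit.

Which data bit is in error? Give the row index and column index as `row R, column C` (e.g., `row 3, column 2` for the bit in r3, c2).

row 1, column 1

Recompute each row's even parity and compare to rp:
  r0: data parity 0, sent rp 0 → ok
  r1: data parity 0, sent rp 1 → mismatch
  r2: data parity 1, sent rp 1 → ok
  r3: data parity 0, sent rp 0 → ok
  r4: data parity 1, sent rp 1 → ok
Recompute each column's even parity and compare to cp:
  c0: data parity 0, sent cp 0 → ok
  c1: data parity 0, sent cp 1 → mismatch
  c2: data parity 0, sent cp 0 → ok
Exactly one row (r1) and one column (c1) fail → the flipped bit is at their intersection.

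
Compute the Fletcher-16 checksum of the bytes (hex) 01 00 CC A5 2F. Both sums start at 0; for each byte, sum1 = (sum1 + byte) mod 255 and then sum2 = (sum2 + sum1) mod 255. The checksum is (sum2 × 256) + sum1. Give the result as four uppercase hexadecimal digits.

E5A2

Running sums (mod 255):
  after byte 0 (01): sum1=1, sum2=1
  after byte 1 (00): sum1=1, sum2=2
  after byte 2 (CC): sum1=205, sum2=207
  after byte 3 (A5): sum1=115, sum2=67
  after byte 4 (2F): sum1=162, sum2=229
Checksum = sum2·256 + sum1 = 229·256 + 162 = 58786 = 0xE5A2.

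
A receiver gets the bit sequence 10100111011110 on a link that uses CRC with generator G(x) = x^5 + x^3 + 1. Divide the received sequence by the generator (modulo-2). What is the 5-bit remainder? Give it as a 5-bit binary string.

00001

Modulo-2 division of 10100111011110 by 101001:
  pos 0: 101001 XOR 101001 = 000000
  pos 6: 110111 XOR 101001 = 011110
  pos 7: 111101 XOR 101001 = 010100
  pos 8: 101000 XOR 101001 = 000001
Remainder = 00001 (nonzero — an error is detected).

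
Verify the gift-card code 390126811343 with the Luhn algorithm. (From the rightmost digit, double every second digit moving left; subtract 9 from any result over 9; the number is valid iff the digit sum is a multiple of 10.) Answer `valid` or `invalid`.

valid

From the right, keep odd positions and double even positions (subtract 9 from any doubled value over 9):
  doubled (positions 2,4,...): 8 2 7 4 0 6 → sum 27
  kept (positions 1,3,...): 3 3 1 6 1 9 → sum 23
Total = 50.
50 mod 10 = 0, so the number is valid.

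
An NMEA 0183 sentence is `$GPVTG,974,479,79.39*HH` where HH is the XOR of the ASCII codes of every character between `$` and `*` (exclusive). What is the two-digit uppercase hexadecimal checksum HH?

XOR the ASCII codes of the payload characters:
  'G' = 0x47 → acc = 0x47
  'P' = 0x50 → acc = 0x17
  'V' = 0x56 → acc = 0x41
  'T' = 0x54 → acc = 0x15
  'G' = 0x47 → acc = 0x52
  ',' = 0x2C → acc = 0x7E
  '9' = 0x39 → acc = 0x47
  '7' = 0x37 → acc = 0x70
  '4' = 0x34 → acc = 0x44
  ',' = 0x2C → acc = 0x68
  '4' = 0x34 → acc = 0x5C
  '7' = 0x37 → acc = 0x6B
  '9' = 0x39 → acc = 0x52
  ',' = 0x2C → acc = 0x7E
  '7' = 0x37 → acc = 0x49
  '9' = 0x39 → acc = 0x70
  '.' = 0x2E → acc = 0x5E
  '3' = 0x33 → acc = 0x6D
  '9' = 0x39 → acc = 0x54
Checksum = 0x54.

54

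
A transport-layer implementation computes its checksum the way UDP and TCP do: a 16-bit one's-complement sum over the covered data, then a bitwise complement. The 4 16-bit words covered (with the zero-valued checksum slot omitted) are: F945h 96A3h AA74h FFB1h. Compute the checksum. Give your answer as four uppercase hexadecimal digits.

C5EF

One's-complement addition (fold any carry out of bit 15 back into bit 0):
  0xF945 + 0x96A3 = 0x18FE8 → wrap carry → 0x8FE9
  0x8FE9 + 0xAA74 = 0x13A5D → wrap carry → 0x3A5E
  0x3A5E + 0xFFB1 = 0x13A0F → wrap carry → 0x3A10
One's-complement sum = 0x3A10.
Checksum = ~0x3A10 & 0xFFFF = 0xC5EF.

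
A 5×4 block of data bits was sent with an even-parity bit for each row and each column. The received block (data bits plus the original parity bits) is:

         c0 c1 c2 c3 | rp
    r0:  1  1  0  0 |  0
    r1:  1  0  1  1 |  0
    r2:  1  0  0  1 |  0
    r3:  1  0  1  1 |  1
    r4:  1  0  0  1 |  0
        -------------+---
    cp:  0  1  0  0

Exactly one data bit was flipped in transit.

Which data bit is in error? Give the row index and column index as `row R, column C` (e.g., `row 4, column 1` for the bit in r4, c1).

row 1, column 0

Recompute each row's even parity and compare to rp:
  r0: data parity 0, sent rp 0 → ok
  r1: data parity 1, sent rp 0 → mismatch
  r2: data parity 0, sent rp 0 → ok
  r3: data parity 1, sent rp 1 → ok
  r4: data parity 0, sent rp 0 → ok
Recompute each column's even parity and compare to cp:
  c0: data parity 1, sent cp 0 → mismatch
  c1: data parity 1, sent cp 1 → ok
  c2: data parity 0, sent cp 0 → ok
  c3: data parity 0, sent cp 0 → ok
Exactly one row (r1) and one column (c0) fail → the flipped bit is at their intersection.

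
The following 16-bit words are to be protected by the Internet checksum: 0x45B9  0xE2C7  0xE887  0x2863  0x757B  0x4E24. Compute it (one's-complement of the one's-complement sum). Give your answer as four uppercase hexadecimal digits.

02F4

One's-complement addition (fold any carry out of bit 15 back into bit 0):
  0x45B9 + 0xE2C7 = 0x12880 → wrap carry → 0x2881
  0x2881 + 0xE887 = 0x11108 → wrap carry → 0x1109
  0x1109 + 0x2863 = 0x0396C
  0x396C + 0x757B = 0x0AEE7
  0xAEE7 + 0x4E24 = 0x0FD0B
One's-complement sum = 0xFD0B.
Checksum = ~0xFD0B & 0xFFFF = 0x02F4.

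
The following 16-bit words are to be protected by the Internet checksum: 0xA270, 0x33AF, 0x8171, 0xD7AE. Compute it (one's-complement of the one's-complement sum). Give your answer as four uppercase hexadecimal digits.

One's-complement addition (fold any carry out of bit 15 back into bit 0):
  0xA270 + 0x33AF = 0x0D61F
  0xD61F + 0x8171 = 0x15790 → wrap carry → 0x5791
  0x5791 + 0xD7AE = 0x12F3F → wrap carry → 0x2F40
One's-complement sum = 0x2F40.
Checksum = ~0x2F40 & 0xFFFF = 0xD0BF.

D0BF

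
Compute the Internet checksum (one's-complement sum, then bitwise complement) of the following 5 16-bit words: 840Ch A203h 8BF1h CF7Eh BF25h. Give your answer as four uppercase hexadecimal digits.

BF59

One's-complement addition (fold any carry out of bit 15 back into bit 0):
  0x840C + 0xA203 = 0x1260F → wrap carry → 0x2610
  0x2610 + 0x8BF1 = 0x0B201
  0xB201 + 0xCF7E = 0x1817F → wrap carry → 0x8180
  0x8180 + 0xBF25 = 0x140A5 → wrap carry → 0x40A6
One's-complement sum = 0x40A6.
Checksum = ~0x40A6 & 0xFFFF = 0xBF59.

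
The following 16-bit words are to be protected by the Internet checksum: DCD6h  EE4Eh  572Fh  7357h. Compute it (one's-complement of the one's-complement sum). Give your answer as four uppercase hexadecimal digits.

One's-complement addition (fold any carry out of bit 15 back into bit 0):
  0xDCD6 + 0xEE4E = 0x1CB24 → wrap carry → 0xCB25
  0xCB25 + 0x572F = 0x12254 → wrap carry → 0x2255
  0x2255 + 0x7357 = 0x095AC
One's-complement sum = 0x95AC.
Checksum = ~0x95AC & 0xFFFF = 0x6A53.

6A53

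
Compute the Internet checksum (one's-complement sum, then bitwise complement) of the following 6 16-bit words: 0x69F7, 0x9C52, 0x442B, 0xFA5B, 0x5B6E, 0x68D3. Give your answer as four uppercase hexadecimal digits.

F6EC

One's-complement addition (fold any carry out of bit 15 back into bit 0):
  0x69F7 + 0x9C52 = 0x10649 → wrap carry → 0x064A
  0x064A + 0x442B = 0x04A75
  0x4A75 + 0xFA5B = 0x144D0 → wrap carry → 0x44D1
  0x44D1 + 0x5B6E = 0x0A03F
  0xA03F + 0x68D3 = 0x10912 → wrap carry → 0x0913
One's-complement sum = 0x0913.
Checksum = ~0x0913 & 0xFFFF = 0xF6EC.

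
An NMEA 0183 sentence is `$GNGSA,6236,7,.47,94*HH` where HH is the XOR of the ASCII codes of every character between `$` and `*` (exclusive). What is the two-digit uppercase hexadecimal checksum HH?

4A

XOR the ASCII codes of the payload characters:
  'G' = 0x47 → acc = 0x47
  'N' = 0x4E → acc = 0x09
  'G' = 0x47 → acc = 0x4E
  'S' = 0x53 → acc = 0x1D
  'A' = 0x41 → acc = 0x5C
  ',' = 0x2C → acc = 0x70
  '6' = 0x36 → acc = 0x46
  '2' = 0x32 → acc = 0x74
  '3' = 0x33 → acc = 0x47
  '6' = 0x36 → acc = 0x71
  ',' = 0x2C → acc = 0x5D
  '7' = 0x37 → acc = 0x6A
  ',' = 0x2C → acc = 0x46
  '.' = 0x2E → acc = 0x68
  '4' = 0x34 → acc = 0x5C
  '7' = 0x37 → acc = 0x6B
  ',' = 0x2C → acc = 0x47
  '9' = 0x39 → acc = 0x7E
  '4' = 0x34 → acc = 0x4A
Checksum = 0x4A.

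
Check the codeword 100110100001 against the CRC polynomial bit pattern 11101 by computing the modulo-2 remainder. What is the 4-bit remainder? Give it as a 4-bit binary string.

1000

Modulo-2 division of 100110100001 by 11101:
  pos 0: 10011 XOR 11101 = 01110
  pos 1: 11100 XOR 11101 = 00001
  pos 5: 11000 XOR 11101 = 00101
  pos 7: 10101 XOR 11101 = 01000
Remainder = 1000 (nonzero — an error is detected).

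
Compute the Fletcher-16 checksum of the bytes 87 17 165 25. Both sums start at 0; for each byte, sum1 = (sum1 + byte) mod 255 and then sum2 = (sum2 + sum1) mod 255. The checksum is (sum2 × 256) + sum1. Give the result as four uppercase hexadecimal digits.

Running sums (mod 255):
  after byte 0 (87): sum1=87, sum2=87
  after byte 1 (17): sum1=104, sum2=191
  after byte 2 (165): sum1=14, sum2=205
  after byte 3 (25): sum1=39, sum2=244
Checksum = sum2·256 + sum1 = 244·256 + 39 = 62503 = 0xF427.

F427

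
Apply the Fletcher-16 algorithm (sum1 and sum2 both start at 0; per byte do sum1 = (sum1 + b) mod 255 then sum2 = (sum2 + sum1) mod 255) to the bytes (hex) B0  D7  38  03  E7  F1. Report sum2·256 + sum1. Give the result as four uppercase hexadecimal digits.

Running sums (mod 255):
  after byte 0 (B0): sum1=176, sum2=176
  after byte 1 (D7): sum1=136, sum2=57
  after byte 2 (38): sum1=192, sum2=249
  after byte 3 (03): sum1=195, sum2=189
  after byte 4 (E7): sum1=171, sum2=105
  after byte 5 (F1): sum1=157, sum2=7
Checksum = sum2·256 + sum1 = 7·256 + 157 = 1949 = 0x079D.

079D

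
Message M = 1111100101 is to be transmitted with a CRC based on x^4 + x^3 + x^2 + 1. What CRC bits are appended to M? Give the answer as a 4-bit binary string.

1011

Append 4 zeros: 11111001010000. Divide by 11101 (XOR where the leading bit is 1):
  pos 0: 11111 XOR 11101 = 00010
  pos 3: 10001 XOR 11101 = 01100
  pos 4: 11000 XOR 11101 = 00101
  pos 6: 10110 XOR 11101 = 01011
  pos 7: 10110 XOR 11101 = 01011
  pos 8: 10110 XOR 11101 = 01011
  pos 9: 10110 XOR 11101 = 01011
Remainder (last 4 bits) = 1011. This is the CRC / FCS.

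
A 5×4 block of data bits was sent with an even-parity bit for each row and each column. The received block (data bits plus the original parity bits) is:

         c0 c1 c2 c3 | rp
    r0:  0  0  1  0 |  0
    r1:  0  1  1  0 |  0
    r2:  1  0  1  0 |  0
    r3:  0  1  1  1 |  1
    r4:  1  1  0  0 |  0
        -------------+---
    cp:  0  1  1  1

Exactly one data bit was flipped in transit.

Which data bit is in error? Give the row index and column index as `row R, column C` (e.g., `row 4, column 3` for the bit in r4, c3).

row 0, column 2

Recompute each row's even parity and compare to rp:
  r0: data parity 1, sent rp 0 → mismatch
  r1: data parity 0, sent rp 0 → ok
  r2: data parity 0, sent rp 0 → ok
  r3: data parity 1, sent rp 1 → ok
  r4: data parity 0, sent rp 0 → ok
Recompute each column's even parity and compare to cp:
  c0: data parity 0, sent cp 0 → ok
  c1: data parity 1, sent cp 1 → ok
  c2: data parity 0, sent cp 1 → mismatch
  c3: data parity 1, sent cp 1 → ok
Exactly one row (r0) and one column (c2) fail → the flipped bit is at their intersection.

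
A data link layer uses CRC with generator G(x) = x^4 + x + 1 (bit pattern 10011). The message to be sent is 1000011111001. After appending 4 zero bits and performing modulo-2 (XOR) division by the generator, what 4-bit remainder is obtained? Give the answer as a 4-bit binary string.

Append 4 zeros: 10000111110010000. Divide by 10011 (XOR where the leading bit is 1):
  pos 0: 10000 XOR 10011 = 00011
  pos 3: 11111 XOR 10011 = 01100
  pos 4: 11001 XOR 10011 = 01010
  pos 5: 10101 XOR 10011 = 00110
  pos 7: 11000 XOR 10011 = 01011
  pos 8: 10111 XOR 10011 = 00100
  pos 10: 10000 XOR 10011 = 00011
Remainder (last 4 bits) = 1100. This is the CRC / FCS.

1100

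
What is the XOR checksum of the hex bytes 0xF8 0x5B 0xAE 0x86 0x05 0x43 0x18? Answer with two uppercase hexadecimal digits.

XOR the bytes together:
  start with 0xF8
  0xF8 ⊕ 0x5B = 0xA3
  0xA3 ⊕ 0xAE = 0x0D
  0x0D ⊕ 0x86 = 0x8B
  0x8B ⊕ 0x05 = 0x8E
  0x8E ⊕ 0x43 = 0xCD
  0xCD ⊕ 0x18 = 0xD5

D5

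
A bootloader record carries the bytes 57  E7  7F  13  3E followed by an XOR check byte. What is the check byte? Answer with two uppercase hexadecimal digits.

E2

XOR the bytes together:
  start with 0x57
  0x57 ⊕ 0xE7 = 0xB0
  0xB0 ⊕ 0x7F = 0xCF
  0xCF ⊕ 0x13 = 0xDC
  0xDC ⊕ 0x3E = 0xE2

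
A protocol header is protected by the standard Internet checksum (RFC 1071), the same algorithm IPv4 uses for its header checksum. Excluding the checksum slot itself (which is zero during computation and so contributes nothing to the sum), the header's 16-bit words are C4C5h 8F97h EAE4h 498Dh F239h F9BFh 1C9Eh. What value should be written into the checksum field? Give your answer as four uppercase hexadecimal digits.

One's-complement addition (fold any carry out of bit 15 back into bit 0):
  0xC4C5 + 0x8F97 = 0x1545C → wrap carry → 0x545D
  0x545D + 0xEAE4 = 0x13F41 → wrap carry → 0x3F42
  0x3F42 + 0x498D = 0x088CF
  0x88CF + 0xF239 = 0x17B08 → wrap carry → 0x7B09
  0x7B09 + 0xF9BF = 0x174C8 → wrap carry → 0x74C9
  0x74C9 + 0x1C9E = 0x09167
One's-complement sum = 0x9167.
Checksum = ~0x9167 & 0xFFFF = 0x6E98.

6E98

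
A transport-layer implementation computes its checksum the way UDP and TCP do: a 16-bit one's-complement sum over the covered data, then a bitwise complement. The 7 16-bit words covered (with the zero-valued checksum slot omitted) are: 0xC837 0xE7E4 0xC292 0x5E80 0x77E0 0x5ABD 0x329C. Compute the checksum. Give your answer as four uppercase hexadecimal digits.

2996

One's-complement addition (fold any carry out of bit 15 back into bit 0):
  0xC837 + 0xE7E4 = 0x1B01B → wrap carry → 0xB01C
  0xB01C + 0xC292 = 0x172AE → wrap carry → 0x72AF
  0x72AF + 0x5E80 = 0x0D12F
  0xD12F + 0x77E0 = 0x1490F → wrap carry → 0x4910
  0x4910 + 0x5ABD = 0x0A3CD
  0xA3CD + 0x329C = 0x0D669
One's-complement sum = 0xD669.
Checksum = ~0xD669 & 0xFFFF = 0x2996.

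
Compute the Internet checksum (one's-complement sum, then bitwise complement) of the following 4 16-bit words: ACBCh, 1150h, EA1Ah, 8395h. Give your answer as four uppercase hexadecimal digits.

One's-complement addition (fold any carry out of bit 15 back into bit 0):
  0xACBC + 0x1150 = 0x0BE0C
  0xBE0C + 0xEA1A = 0x1A826 → wrap carry → 0xA827
  0xA827 + 0x8395 = 0x12BBC → wrap carry → 0x2BBD
One's-complement sum = 0x2BBD.
Checksum = ~0x2BBD & 0xFFFF = 0xD442.

D442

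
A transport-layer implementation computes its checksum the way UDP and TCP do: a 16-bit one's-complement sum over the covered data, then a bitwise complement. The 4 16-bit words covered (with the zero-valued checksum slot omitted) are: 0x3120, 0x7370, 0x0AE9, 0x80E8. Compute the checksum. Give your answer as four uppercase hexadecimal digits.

One's-complement addition (fold any carry out of bit 15 back into bit 0):
  0x3120 + 0x7370 = 0x0A490
  0xA490 + 0x0AE9 = 0x0AF79
  0xAF79 + 0x80E8 = 0x13061 → wrap carry → 0x3062
One's-complement sum = 0x3062.
Checksum = ~0x3062 & 0xFFFF = 0xCF9D.

CF9D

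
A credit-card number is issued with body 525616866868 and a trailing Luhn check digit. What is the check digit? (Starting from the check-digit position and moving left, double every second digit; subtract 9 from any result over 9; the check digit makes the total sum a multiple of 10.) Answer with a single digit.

2

Partial digits right→left: 8 6 8 6 6 8 6 1 6 5 2 5
Double every second digit counting from the check-digit position (so the 1st, 3rd, 5th, ... of the partial from the right).
  doubled (with −9 where >9): 7 7 3 3 3 4 → sum 27
  kept as-is: 6 6 8 1 5 5 → sum 31
Total = 27 + 31 = 58.
Check digit = (10 − (58 mod 10)) mod 10 = 2.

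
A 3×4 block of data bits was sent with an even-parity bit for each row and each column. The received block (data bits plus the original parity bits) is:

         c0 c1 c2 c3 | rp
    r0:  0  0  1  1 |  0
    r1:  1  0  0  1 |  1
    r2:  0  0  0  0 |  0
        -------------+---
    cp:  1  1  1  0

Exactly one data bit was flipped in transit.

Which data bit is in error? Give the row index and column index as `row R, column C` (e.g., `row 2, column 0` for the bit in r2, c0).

Recompute each row's even parity and compare to rp:
  r0: data parity 0, sent rp 0 → ok
  r1: data parity 0, sent rp 1 → mismatch
  r2: data parity 0, sent rp 0 → ok
Recompute each column's even parity and compare to cp:
  c0: data parity 1, sent cp 1 → ok
  c1: data parity 0, sent cp 1 → mismatch
  c2: data parity 1, sent cp 1 → ok
  c3: data parity 0, sent cp 0 → ok
Exactly one row (r1) and one column (c1) fail → the flipped bit is at their intersection.

row 1, column 1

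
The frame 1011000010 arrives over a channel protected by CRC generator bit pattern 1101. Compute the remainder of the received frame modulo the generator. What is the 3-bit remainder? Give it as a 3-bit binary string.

Modulo-2 division of 1011000010 by 1101:
  pos 0: 1011 XOR 1101 = 0110
  pos 1: 1100 XOR 1101 = 0001
  pos 4: 1000 XOR 1101 = 0101
  pos 5: 1011 XOR 1101 = 0110
  pos 6: 1100 XOR 1101 = 0001
Remainder = 001 (nonzero — an error is detected).

001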